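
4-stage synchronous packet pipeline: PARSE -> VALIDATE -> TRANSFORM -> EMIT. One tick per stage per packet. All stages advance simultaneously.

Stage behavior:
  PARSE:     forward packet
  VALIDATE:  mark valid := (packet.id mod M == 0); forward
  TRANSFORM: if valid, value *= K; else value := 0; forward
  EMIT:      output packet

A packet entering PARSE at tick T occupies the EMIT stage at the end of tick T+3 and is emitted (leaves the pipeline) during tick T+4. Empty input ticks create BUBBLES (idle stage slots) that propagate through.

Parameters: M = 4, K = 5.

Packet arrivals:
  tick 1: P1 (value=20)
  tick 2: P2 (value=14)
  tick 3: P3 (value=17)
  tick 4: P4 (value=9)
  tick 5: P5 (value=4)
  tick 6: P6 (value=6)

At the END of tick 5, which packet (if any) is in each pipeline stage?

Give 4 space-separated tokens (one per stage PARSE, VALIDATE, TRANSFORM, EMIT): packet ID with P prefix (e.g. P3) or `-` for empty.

Tick 1: [PARSE:P1(v=20,ok=F), VALIDATE:-, TRANSFORM:-, EMIT:-] out:-; in:P1
Tick 2: [PARSE:P2(v=14,ok=F), VALIDATE:P1(v=20,ok=F), TRANSFORM:-, EMIT:-] out:-; in:P2
Tick 3: [PARSE:P3(v=17,ok=F), VALIDATE:P2(v=14,ok=F), TRANSFORM:P1(v=0,ok=F), EMIT:-] out:-; in:P3
Tick 4: [PARSE:P4(v=9,ok=F), VALIDATE:P3(v=17,ok=F), TRANSFORM:P2(v=0,ok=F), EMIT:P1(v=0,ok=F)] out:-; in:P4
Tick 5: [PARSE:P5(v=4,ok=F), VALIDATE:P4(v=9,ok=T), TRANSFORM:P3(v=0,ok=F), EMIT:P2(v=0,ok=F)] out:P1(v=0); in:P5
At end of tick 5: ['P5', 'P4', 'P3', 'P2']

Answer: P5 P4 P3 P2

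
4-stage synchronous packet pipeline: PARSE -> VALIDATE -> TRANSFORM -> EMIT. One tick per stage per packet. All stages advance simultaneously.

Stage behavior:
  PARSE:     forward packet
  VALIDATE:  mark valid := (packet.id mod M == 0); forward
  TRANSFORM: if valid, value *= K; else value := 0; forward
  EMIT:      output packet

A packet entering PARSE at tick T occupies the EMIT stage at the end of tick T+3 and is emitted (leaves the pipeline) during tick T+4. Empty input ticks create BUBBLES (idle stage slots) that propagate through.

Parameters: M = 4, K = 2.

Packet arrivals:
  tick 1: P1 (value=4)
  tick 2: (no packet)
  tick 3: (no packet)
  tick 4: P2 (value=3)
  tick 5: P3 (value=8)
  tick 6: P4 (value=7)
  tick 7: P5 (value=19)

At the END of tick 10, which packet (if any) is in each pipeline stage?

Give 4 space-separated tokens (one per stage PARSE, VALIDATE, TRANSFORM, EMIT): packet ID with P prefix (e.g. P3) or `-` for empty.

Answer: - - - P5

Derivation:
Tick 1: [PARSE:P1(v=4,ok=F), VALIDATE:-, TRANSFORM:-, EMIT:-] out:-; in:P1
Tick 2: [PARSE:-, VALIDATE:P1(v=4,ok=F), TRANSFORM:-, EMIT:-] out:-; in:-
Tick 3: [PARSE:-, VALIDATE:-, TRANSFORM:P1(v=0,ok=F), EMIT:-] out:-; in:-
Tick 4: [PARSE:P2(v=3,ok=F), VALIDATE:-, TRANSFORM:-, EMIT:P1(v=0,ok=F)] out:-; in:P2
Tick 5: [PARSE:P3(v=8,ok=F), VALIDATE:P2(v=3,ok=F), TRANSFORM:-, EMIT:-] out:P1(v=0); in:P3
Tick 6: [PARSE:P4(v=7,ok=F), VALIDATE:P3(v=8,ok=F), TRANSFORM:P2(v=0,ok=F), EMIT:-] out:-; in:P4
Tick 7: [PARSE:P5(v=19,ok=F), VALIDATE:P4(v=7,ok=T), TRANSFORM:P3(v=0,ok=F), EMIT:P2(v=0,ok=F)] out:-; in:P5
Tick 8: [PARSE:-, VALIDATE:P5(v=19,ok=F), TRANSFORM:P4(v=14,ok=T), EMIT:P3(v=0,ok=F)] out:P2(v=0); in:-
Tick 9: [PARSE:-, VALIDATE:-, TRANSFORM:P5(v=0,ok=F), EMIT:P4(v=14,ok=T)] out:P3(v=0); in:-
Tick 10: [PARSE:-, VALIDATE:-, TRANSFORM:-, EMIT:P5(v=0,ok=F)] out:P4(v=14); in:-
At end of tick 10: ['-', '-', '-', 'P5']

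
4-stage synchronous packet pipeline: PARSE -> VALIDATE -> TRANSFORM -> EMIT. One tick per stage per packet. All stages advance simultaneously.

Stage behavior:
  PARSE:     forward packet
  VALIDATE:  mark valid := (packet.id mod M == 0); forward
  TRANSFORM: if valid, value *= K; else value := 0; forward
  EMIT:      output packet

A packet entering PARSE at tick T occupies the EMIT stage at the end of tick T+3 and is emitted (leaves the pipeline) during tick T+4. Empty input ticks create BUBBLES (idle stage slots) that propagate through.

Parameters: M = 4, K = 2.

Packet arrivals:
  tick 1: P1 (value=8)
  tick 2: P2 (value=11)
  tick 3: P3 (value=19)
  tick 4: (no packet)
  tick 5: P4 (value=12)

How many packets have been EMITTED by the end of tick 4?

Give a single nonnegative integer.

Tick 1: [PARSE:P1(v=8,ok=F), VALIDATE:-, TRANSFORM:-, EMIT:-] out:-; in:P1
Tick 2: [PARSE:P2(v=11,ok=F), VALIDATE:P1(v=8,ok=F), TRANSFORM:-, EMIT:-] out:-; in:P2
Tick 3: [PARSE:P3(v=19,ok=F), VALIDATE:P2(v=11,ok=F), TRANSFORM:P1(v=0,ok=F), EMIT:-] out:-; in:P3
Tick 4: [PARSE:-, VALIDATE:P3(v=19,ok=F), TRANSFORM:P2(v=0,ok=F), EMIT:P1(v=0,ok=F)] out:-; in:-
Emitted by tick 4: []

Answer: 0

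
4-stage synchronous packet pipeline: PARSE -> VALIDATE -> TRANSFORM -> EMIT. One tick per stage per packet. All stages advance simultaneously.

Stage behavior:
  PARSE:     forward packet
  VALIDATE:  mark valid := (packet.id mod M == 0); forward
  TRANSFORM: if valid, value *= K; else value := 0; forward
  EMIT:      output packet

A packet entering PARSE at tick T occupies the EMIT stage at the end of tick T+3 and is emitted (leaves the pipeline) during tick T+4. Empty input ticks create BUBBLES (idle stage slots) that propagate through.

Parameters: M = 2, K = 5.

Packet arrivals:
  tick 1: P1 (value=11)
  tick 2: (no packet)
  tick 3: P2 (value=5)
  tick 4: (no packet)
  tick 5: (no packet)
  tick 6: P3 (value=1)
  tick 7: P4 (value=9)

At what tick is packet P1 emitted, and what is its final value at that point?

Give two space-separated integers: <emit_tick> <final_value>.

Tick 1: [PARSE:P1(v=11,ok=F), VALIDATE:-, TRANSFORM:-, EMIT:-] out:-; in:P1
Tick 2: [PARSE:-, VALIDATE:P1(v=11,ok=F), TRANSFORM:-, EMIT:-] out:-; in:-
Tick 3: [PARSE:P2(v=5,ok=F), VALIDATE:-, TRANSFORM:P1(v=0,ok=F), EMIT:-] out:-; in:P2
Tick 4: [PARSE:-, VALIDATE:P2(v=5,ok=T), TRANSFORM:-, EMIT:P1(v=0,ok=F)] out:-; in:-
Tick 5: [PARSE:-, VALIDATE:-, TRANSFORM:P2(v=25,ok=T), EMIT:-] out:P1(v=0); in:-
Tick 6: [PARSE:P3(v=1,ok=F), VALIDATE:-, TRANSFORM:-, EMIT:P2(v=25,ok=T)] out:-; in:P3
Tick 7: [PARSE:P4(v=9,ok=F), VALIDATE:P3(v=1,ok=F), TRANSFORM:-, EMIT:-] out:P2(v=25); in:P4
Tick 8: [PARSE:-, VALIDATE:P4(v=9,ok=T), TRANSFORM:P3(v=0,ok=F), EMIT:-] out:-; in:-
Tick 9: [PARSE:-, VALIDATE:-, TRANSFORM:P4(v=45,ok=T), EMIT:P3(v=0,ok=F)] out:-; in:-
Tick 10: [PARSE:-, VALIDATE:-, TRANSFORM:-, EMIT:P4(v=45,ok=T)] out:P3(v=0); in:-
Tick 11: [PARSE:-, VALIDATE:-, TRANSFORM:-, EMIT:-] out:P4(v=45); in:-
P1: arrives tick 1, valid=False (id=1, id%2=1), emit tick 5, final value 0

Answer: 5 0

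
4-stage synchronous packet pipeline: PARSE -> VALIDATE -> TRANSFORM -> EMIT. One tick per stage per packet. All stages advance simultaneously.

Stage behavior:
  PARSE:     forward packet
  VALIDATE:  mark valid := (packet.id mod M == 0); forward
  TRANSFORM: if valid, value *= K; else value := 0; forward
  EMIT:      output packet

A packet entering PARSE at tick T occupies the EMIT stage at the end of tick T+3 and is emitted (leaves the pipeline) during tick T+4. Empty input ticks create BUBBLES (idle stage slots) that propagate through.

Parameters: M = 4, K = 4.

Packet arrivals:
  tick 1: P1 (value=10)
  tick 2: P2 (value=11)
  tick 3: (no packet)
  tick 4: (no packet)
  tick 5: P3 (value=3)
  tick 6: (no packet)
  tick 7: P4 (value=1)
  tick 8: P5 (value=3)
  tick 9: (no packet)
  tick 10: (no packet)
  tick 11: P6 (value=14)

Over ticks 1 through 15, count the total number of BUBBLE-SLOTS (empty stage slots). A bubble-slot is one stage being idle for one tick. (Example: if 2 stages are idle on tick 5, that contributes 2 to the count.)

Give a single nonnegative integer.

Answer: 36

Derivation:
Tick 1: [PARSE:P1(v=10,ok=F), VALIDATE:-, TRANSFORM:-, EMIT:-] out:-; bubbles=3
Tick 2: [PARSE:P2(v=11,ok=F), VALIDATE:P1(v=10,ok=F), TRANSFORM:-, EMIT:-] out:-; bubbles=2
Tick 3: [PARSE:-, VALIDATE:P2(v=11,ok=F), TRANSFORM:P1(v=0,ok=F), EMIT:-] out:-; bubbles=2
Tick 4: [PARSE:-, VALIDATE:-, TRANSFORM:P2(v=0,ok=F), EMIT:P1(v=0,ok=F)] out:-; bubbles=2
Tick 5: [PARSE:P3(v=3,ok=F), VALIDATE:-, TRANSFORM:-, EMIT:P2(v=0,ok=F)] out:P1(v=0); bubbles=2
Tick 6: [PARSE:-, VALIDATE:P3(v=3,ok=F), TRANSFORM:-, EMIT:-] out:P2(v=0); bubbles=3
Tick 7: [PARSE:P4(v=1,ok=F), VALIDATE:-, TRANSFORM:P3(v=0,ok=F), EMIT:-] out:-; bubbles=2
Tick 8: [PARSE:P5(v=3,ok=F), VALIDATE:P4(v=1,ok=T), TRANSFORM:-, EMIT:P3(v=0,ok=F)] out:-; bubbles=1
Tick 9: [PARSE:-, VALIDATE:P5(v=3,ok=F), TRANSFORM:P4(v=4,ok=T), EMIT:-] out:P3(v=0); bubbles=2
Tick 10: [PARSE:-, VALIDATE:-, TRANSFORM:P5(v=0,ok=F), EMIT:P4(v=4,ok=T)] out:-; bubbles=2
Tick 11: [PARSE:P6(v=14,ok=F), VALIDATE:-, TRANSFORM:-, EMIT:P5(v=0,ok=F)] out:P4(v=4); bubbles=2
Tick 12: [PARSE:-, VALIDATE:P6(v=14,ok=F), TRANSFORM:-, EMIT:-] out:P5(v=0); bubbles=3
Tick 13: [PARSE:-, VALIDATE:-, TRANSFORM:P6(v=0,ok=F), EMIT:-] out:-; bubbles=3
Tick 14: [PARSE:-, VALIDATE:-, TRANSFORM:-, EMIT:P6(v=0,ok=F)] out:-; bubbles=3
Tick 15: [PARSE:-, VALIDATE:-, TRANSFORM:-, EMIT:-] out:P6(v=0); bubbles=4
Total bubble-slots: 36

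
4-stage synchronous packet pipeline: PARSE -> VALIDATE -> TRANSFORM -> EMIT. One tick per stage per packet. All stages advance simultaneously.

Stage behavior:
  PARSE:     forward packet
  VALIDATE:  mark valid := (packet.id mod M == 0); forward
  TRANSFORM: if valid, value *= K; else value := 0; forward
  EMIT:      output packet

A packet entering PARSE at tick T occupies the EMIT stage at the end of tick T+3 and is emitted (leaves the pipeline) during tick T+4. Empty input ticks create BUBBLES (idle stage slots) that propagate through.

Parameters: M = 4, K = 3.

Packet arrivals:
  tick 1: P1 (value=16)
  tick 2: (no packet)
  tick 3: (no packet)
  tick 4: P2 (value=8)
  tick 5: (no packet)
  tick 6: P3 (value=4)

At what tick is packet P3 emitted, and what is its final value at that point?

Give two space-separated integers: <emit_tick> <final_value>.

Answer: 10 0

Derivation:
Tick 1: [PARSE:P1(v=16,ok=F), VALIDATE:-, TRANSFORM:-, EMIT:-] out:-; in:P1
Tick 2: [PARSE:-, VALIDATE:P1(v=16,ok=F), TRANSFORM:-, EMIT:-] out:-; in:-
Tick 3: [PARSE:-, VALIDATE:-, TRANSFORM:P1(v=0,ok=F), EMIT:-] out:-; in:-
Tick 4: [PARSE:P2(v=8,ok=F), VALIDATE:-, TRANSFORM:-, EMIT:P1(v=0,ok=F)] out:-; in:P2
Tick 5: [PARSE:-, VALIDATE:P2(v=8,ok=F), TRANSFORM:-, EMIT:-] out:P1(v=0); in:-
Tick 6: [PARSE:P3(v=4,ok=F), VALIDATE:-, TRANSFORM:P2(v=0,ok=F), EMIT:-] out:-; in:P3
Tick 7: [PARSE:-, VALIDATE:P3(v=4,ok=F), TRANSFORM:-, EMIT:P2(v=0,ok=F)] out:-; in:-
Tick 8: [PARSE:-, VALIDATE:-, TRANSFORM:P3(v=0,ok=F), EMIT:-] out:P2(v=0); in:-
Tick 9: [PARSE:-, VALIDATE:-, TRANSFORM:-, EMIT:P3(v=0,ok=F)] out:-; in:-
Tick 10: [PARSE:-, VALIDATE:-, TRANSFORM:-, EMIT:-] out:P3(v=0); in:-
P3: arrives tick 6, valid=False (id=3, id%4=3), emit tick 10, final value 0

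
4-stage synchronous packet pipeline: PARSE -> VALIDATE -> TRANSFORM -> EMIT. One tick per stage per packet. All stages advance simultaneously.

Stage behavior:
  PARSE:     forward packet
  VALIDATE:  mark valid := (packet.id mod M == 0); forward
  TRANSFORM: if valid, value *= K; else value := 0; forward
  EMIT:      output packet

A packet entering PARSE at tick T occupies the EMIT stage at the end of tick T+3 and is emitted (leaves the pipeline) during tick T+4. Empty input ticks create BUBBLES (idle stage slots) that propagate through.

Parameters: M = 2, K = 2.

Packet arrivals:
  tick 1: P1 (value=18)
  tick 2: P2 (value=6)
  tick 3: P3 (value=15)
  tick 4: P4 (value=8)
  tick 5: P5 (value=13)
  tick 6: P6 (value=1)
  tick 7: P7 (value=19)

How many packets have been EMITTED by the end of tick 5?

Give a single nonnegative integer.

Answer: 1

Derivation:
Tick 1: [PARSE:P1(v=18,ok=F), VALIDATE:-, TRANSFORM:-, EMIT:-] out:-; in:P1
Tick 2: [PARSE:P2(v=6,ok=F), VALIDATE:P1(v=18,ok=F), TRANSFORM:-, EMIT:-] out:-; in:P2
Tick 3: [PARSE:P3(v=15,ok=F), VALIDATE:P2(v=6,ok=T), TRANSFORM:P1(v=0,ok=F), EMIT:-] out:-; in:P3
Tick 4: [PARSE:P4(v=8,ok=F), VALIDATE:P3(v=15,ok=F), TRANSFORM:P2(v=12,ok=T), EMIT:P1(v=0,ok=F)] out:-; in:P4
Tick 5: [PARSE:P5(v=13,ok=F), VALIDATE:P4(v=8,ok=T), TRANSFORM:P3(v=0,ok=F), EMIT:P2(v=12,ok=T)] out:P1(v=0); in:P5
Emitted by tick 5: ['P1']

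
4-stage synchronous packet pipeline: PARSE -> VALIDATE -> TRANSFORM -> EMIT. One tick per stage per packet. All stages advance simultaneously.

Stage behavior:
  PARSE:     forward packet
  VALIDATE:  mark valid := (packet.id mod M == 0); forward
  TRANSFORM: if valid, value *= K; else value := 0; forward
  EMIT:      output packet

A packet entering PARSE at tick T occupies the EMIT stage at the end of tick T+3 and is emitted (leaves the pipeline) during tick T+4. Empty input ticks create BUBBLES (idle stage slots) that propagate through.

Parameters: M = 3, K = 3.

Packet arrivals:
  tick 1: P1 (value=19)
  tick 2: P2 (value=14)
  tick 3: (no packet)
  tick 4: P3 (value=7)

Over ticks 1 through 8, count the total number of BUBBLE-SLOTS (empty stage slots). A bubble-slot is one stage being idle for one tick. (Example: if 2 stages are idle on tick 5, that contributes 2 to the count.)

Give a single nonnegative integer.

Tick 1: [PARSE:P1(v=19,ok=F), VALIDATE:-, TRANSFORM:-, EMIT:-] out:-; bubbles=3
Tick 2: [PARSE:P2(v=14,ok=F), VALIDATE:P1(v=19,ok=F), TRANSFORM:-, EMIT:-] out:-; bubbles=2
Tick 3: [PARSE:-, VALIDATE:P2(v=14,ok=F), TRANSFORM:P1(v=0,ok=F), EMIT:-] out:-; bubbles=2
Tick 4: [PARSE:P3(v=7,ok=F), VALIDATE:-, TRANSFORM:P2(v=0,ok=F), EMIT:P1(v=0,ok=F)] out:-; bubbles=1
Tick 5: [PARSE:-, VALIDATE:P3(v=7,ok=T), TRANSFORM:-, EMIT:P2(v=0,ok=F)] out:P1(v=0); bubbles=2
Tick 6: [PARSE:-, VALIDATE:-, TRANSFORM:P3(v=21,ok=T), EMIT:-] out:P2(v=0); bubbles=3
Tick 7: [PARSE:-, VALIDATE:-, TRANSFORM:-, EMIT:P3(v=21,ok=T)] out:-; bubbles=3
Tick 8: [PARSE:-, VALIDATE:-, TRANSFORM:-, EMIT:-] out:P3(v=21); bubbles=4
Total bubble-slots: 20

Answer: 20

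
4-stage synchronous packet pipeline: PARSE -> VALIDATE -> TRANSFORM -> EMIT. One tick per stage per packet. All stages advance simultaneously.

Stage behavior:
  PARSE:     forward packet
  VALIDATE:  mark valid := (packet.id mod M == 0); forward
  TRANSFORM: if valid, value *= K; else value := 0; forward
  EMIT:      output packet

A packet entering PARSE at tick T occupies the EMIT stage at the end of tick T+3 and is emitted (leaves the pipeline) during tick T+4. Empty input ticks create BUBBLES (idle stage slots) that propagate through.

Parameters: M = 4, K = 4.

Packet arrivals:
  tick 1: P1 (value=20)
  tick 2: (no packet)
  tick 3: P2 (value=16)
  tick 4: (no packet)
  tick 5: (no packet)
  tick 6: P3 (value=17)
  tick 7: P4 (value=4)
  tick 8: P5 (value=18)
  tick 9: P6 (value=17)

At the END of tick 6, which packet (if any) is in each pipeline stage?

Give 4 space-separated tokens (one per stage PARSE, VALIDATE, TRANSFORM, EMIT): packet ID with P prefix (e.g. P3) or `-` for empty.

Answer: P3 - - P2

Derivation:
Tick 1: [PARSE:P1(v=20,ok=F), VALIDATE:-, TRANSFORM:-, EMIT:-] out:-; in:P1
Tick 2: [PARSE:-, VALIDATE:P1(v=20,ok=F), TRANSFORM:-, EMIT:-] out:-; in:-
Tick 3: [PARSE:P2(v=16,ok=F), VALIDATE:-, TRANSFORM:P1(v=0,ok=F), EMIT:-] out:-; in:P2
Tick 4: [PARSE:-, VALIDATE:P2(v=16,ok=F), TRANSFORM:-, EMIT:P1(v=0,ok=F)] out:-; in:-
Tick 5: [PARSE:-, VALIDATE:-, TRANSFORM:P2(v=0,ok=F), EMIT:-] out:P1(v=0); in:-
Tick 6: [PARSE:P3(v=17,ok=F), VALIDATE:-, TRANSFORM:-, EMIT:P2(v=0,ok=F)] out:-; in:P3
At end of tick 6: ['P3', '-', '-', 'P2']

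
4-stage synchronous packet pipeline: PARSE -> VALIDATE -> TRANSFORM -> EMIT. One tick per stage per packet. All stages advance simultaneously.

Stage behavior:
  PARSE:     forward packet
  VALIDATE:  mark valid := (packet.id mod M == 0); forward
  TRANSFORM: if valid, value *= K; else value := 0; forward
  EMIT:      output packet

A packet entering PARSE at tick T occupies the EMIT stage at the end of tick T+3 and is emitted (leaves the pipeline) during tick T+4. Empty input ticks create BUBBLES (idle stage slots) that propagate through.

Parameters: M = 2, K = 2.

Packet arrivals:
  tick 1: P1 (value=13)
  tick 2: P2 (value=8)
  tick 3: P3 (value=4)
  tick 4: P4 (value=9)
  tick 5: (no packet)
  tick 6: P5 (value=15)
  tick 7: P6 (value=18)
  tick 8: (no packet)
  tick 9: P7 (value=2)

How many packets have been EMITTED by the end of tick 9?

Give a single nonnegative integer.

Tick 1: [PARSE:P1(v=13,ok=F), VALIDATE:-, TRANSFORM:-, EMIT:-] out:-; in:P1
Tick 2: [PARSE:P2(v=8,ok=F), VALIDATE:P1(v=13,ok=F), TRANSFORM:-, EMIT:-] out:-; in:P2
Tick 3: [PARSE:P3(v=4,ok=F), VALIDATE:P2(v=8,ok=T), TRANSFORM:P1(v=0,ok=F), EMIT:-] out:-; in:P3
Tick 4: [PARSE:P4(v=9,ok=F), VALIDATE:P3(v=4,ok=F), TRANSFORM:P2(v=16,ok=T), EMIT:P1(v=0,ok=F)] out:-; in:P4
Tick 5: [PARSE:-, VALIDATE:P4(v=9,ok=T), TRANSFORM:P3(v=0,ok=F), EMIT:P2(v=16,ok=T)] out:P1(v=0); in:-
Tick 6: [PARSE:P5(v=15,ok=F), VALIDATE:-, TRANSFORM:P4(v=18,ok=T), EMIT:P3(v=0,ok=F)] out:P2(v=16); in:P5
Tick 7: [PARSE:P6(v=18,ok=F), VALIDATE:P5(v=15,ok=F), TRANSFORM:-, EMIT:P4(v=18,ok=T)] out:P3(v=0); in:P6
Tick 8: [PARSE:-, VALIDATE:P6(v=18,ok=T), TRANSFORM:P5(v=0,ok=F), EMIT:-] out:P4(v=18); in:-
Tick 9: [PARSE:P7(v=2,ok=F), VALIDATE:-, TRANSFORM:P6(v=36,ok=T), EMIT:P5(v=0,ok=F)] out:-; in:P7
Emitted by tick 9: ['P1', 'P2', 'P3', 'P4']

Answer: 4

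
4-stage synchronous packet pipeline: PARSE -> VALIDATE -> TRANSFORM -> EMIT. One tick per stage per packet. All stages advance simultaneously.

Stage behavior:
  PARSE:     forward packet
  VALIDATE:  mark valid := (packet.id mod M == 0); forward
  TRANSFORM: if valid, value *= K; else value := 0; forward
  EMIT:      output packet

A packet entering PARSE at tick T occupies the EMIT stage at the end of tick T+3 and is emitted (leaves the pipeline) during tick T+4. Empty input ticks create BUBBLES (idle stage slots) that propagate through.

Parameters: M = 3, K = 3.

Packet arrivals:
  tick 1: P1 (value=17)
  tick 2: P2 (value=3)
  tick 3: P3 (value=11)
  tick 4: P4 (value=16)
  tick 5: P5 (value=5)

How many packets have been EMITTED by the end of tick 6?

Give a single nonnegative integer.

Answer: 2

Derivation:
Tick 1: [PARSE:P1(v=17,ok=F), VALIDATE:-, TRANSFORM:-, EMIT:-] out:-; in:P1
Tick 2: [PARSE:P2(v=3,ok=F), VALIDATE:P1(v=17,ok=F), TRANSFORM:-, EMIT:-] out:-; in:P2
Tick 3: [PARSE:P3(v=11,ok=F), VALIDATE:P2(v=3,ok=F), TRANSFORM:P1(v=0,ok=F), EMIT:-] out:-; in:P3
Tick 4: [PARSE:P4(v=16,ok=F), VALIDATE:P3(v=11,ok=T), TRANSFORM:P2(v=0,ok=F), EMIT:P1(v=0,ok=F)] out:-; in:P4
Tick 5: [PARSE:P5(v=5,ok=F), VALIDATE:P4(v=16,ok=F), TRANSFORM:P3(v=33,ok=T), EMIT:P2(v=0,ok=F)] out:P1(v=0); in:P5
Tick 6: [PARSE:-, VALIDATE:P5(v=5,ok=F), TRANSFORM:P4(v=0,ok=F), EMIT:P3(v=33,ok=T)] out:P2(v=0); in:-
Emitted by tick 6: ['P1', 'P2']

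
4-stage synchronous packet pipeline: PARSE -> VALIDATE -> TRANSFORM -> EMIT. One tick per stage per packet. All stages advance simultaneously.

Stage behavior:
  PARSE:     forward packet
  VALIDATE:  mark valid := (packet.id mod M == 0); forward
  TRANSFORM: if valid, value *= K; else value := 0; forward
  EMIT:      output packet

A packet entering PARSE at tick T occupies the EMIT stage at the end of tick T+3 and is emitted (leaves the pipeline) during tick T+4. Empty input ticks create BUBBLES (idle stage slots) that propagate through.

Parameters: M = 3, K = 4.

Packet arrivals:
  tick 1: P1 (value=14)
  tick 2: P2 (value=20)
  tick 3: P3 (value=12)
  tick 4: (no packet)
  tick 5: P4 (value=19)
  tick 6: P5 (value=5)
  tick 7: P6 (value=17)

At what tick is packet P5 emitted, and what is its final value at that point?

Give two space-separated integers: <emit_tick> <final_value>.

Tick 1: [PARSE:P1(v=14,ok=F), VALIDATE:-, TRANSFORM:-, EMIT:-] out:-; in:P1
Tick 2: [PARSE:P2(v=20,ok=F), VALIDATE:P1(v=14,ok=F), TRANSFORM:-, EMIT:-] out:-; in:P2
Tick 3: [PARSE:P3(v=12,ok=F), VALIDATE:P2(v=20,ok=F), TRANSFORM:P1(v=0,ok=F), EMIT:-] out:-; in:P3
Tick 4: [PARSE:-, VALIDATE:P3(v=12,ok=T), TRANSFORM:P2(v=0,ok=F), EMIT:P1(v=0,ok=F)] out:-; in:-
Tick 5: [PARSE:P4(v=19,ok=F), VALIDATE:-, TRANSFORM:P3(v=48,ok=T), EMIT:P2(v=0,ok=F)] out:P1(v=0); in:P4
Tick 6: [PARSE:P5(v=5,ok=F), VALIDATE:P4(v=19,ok=F), TRANSFORM:-, EMIT:P3(v=48,ok=T)] out:P2(v=0); in:P5
Tick 7: [PARSE:P6(v=17,ok=F), VALIDATE:P5(v=5,ok=F), TRANSFORM:P4(v=0,ok=F), EMIT:-] out:P3(v=48); in:P6
Tick 8: [PARSE:-, VALIDATE:P6(v=17,ok=T), TRANSFORM:P5(v=0,ok=F), EMIT:P4(v=0,ok=F)] out:-; in:-
Tick 9: [PARSE:-, VALIDATE:-, TRANSFORM:P6(v=68,ok=T), EMIT:P5(v=0,ok=F)] out:P4(v=0); in:-
Tick 10: [PARSE:-, VALIDATE:-, TRANSFORM:-, EMIT:P6(v=68,ok=T)] out:P5(v=0); in:-
Tick 11: [PARSE:-, VALIDATE:-, TRANSFORM:-, EMIT:-] out:P6(v=68); in:-
P5: arrives tick 6, valid=False (id=5, id%3=2), emit tick 10, final value 0

Answer: 10 0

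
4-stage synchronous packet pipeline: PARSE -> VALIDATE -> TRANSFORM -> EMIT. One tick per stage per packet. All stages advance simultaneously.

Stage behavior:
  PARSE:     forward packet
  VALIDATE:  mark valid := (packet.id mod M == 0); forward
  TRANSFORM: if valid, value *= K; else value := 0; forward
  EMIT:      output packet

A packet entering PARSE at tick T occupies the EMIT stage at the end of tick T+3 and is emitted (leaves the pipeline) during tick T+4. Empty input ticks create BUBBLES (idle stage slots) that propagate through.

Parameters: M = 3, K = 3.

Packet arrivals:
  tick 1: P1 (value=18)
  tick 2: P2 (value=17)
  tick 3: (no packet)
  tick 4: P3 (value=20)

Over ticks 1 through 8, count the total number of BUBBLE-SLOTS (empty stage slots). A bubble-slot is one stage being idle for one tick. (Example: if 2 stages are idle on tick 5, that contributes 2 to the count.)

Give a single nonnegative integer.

Answer: 20

Derivation:
Tick 1: [PARSE:P1(v=18,ok=F), VALIDATE:-, TRANSFORM:-, EMIT:-] out:-; bubbles=3
Tick 2: [PARSE:P2(v=17,ok=F), VALIDATE:P1(v=18,ok=F), TRANSFORM:-, EMIT:-] out:-; bubbles=2
Tick 3: [PARSE:-, VALIDATE:P2(v=17,ok=F), TRANSFORM:P1(v=0,ok=F), EMIT:-] out:-; bubbles=2
Tick 4: [PARSE:P3(v=20,ok=F), VALIDATE:-, TRANSFORM:P2(v=0,ok=F), EMIT:P1(v=0,ok=F)] out:-; bubbles=1
Tick 5: [PARSE:-, VALIDATE:P3(v=20,ok=T), TRANSFORM:-, EMIT:P2(v=0,ok=F)] out:P1(v=0); bubbles=2
Tick 6: [PARSE:-, VALIDATE:-, TRANSFORM:P3(v=60,ok=T), EMIT:-] out:P2(v=0); bubbles=3
Tick 7: [PARSE:-, VALIDATE:-, TRANSFORM:-, EMIT:P3(v=60,ok=T)] out:-; bubbles=3
Tick 8: [PARSE:-, VALIDATE:-, TRANSFORM:-, EMIT:-] out:P3(v=60); bubbles=4
Total bubble-slots: 20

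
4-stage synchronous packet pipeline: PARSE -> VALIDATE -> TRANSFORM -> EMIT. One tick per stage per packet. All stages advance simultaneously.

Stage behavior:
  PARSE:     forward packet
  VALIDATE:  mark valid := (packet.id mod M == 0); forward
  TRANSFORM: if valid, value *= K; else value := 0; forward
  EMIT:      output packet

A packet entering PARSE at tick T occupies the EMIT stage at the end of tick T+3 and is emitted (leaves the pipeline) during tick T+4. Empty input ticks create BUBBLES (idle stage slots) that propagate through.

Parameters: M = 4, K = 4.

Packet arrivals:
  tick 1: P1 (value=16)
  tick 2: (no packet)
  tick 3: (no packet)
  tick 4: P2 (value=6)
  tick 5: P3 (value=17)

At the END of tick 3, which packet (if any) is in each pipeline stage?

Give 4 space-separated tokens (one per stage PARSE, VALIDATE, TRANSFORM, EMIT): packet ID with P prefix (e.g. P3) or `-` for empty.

Tick 1: [PARSE:P1(v=16,ok=F), VALIDATE:-, TRANSFORM:-, EMIT:-] out:-; in:P1
Tick 2: [PARSE:-, VALIDATE:P1(v=16,ok=F), TRANSFORM:-, EMIT:-] out:-; in:-
Tick 3: [PARSE:-, VALIDATE:-, TRANSFORM:P1(v=0,ok=F), EMIT:-] out:-; in:-
At end of tick 3: ['-', '-', 'P1', '-']

Answer: - - P1 -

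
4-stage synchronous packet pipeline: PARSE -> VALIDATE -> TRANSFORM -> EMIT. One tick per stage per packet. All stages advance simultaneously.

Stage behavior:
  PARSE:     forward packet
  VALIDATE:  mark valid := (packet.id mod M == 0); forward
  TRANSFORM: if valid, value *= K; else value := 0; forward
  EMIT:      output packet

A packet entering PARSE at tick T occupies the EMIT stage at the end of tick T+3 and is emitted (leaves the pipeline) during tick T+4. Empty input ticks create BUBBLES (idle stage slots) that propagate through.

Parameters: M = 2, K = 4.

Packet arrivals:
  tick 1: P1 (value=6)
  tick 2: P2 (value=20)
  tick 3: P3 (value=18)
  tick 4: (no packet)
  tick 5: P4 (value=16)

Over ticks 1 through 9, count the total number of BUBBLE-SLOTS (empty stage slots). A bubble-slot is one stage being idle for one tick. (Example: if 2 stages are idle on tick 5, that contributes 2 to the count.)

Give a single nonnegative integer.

Tick 1: [PARSE:P1(v=6,ok=F), VALIDATE:-, TRANSFORM:-, EMIT:-] out:-; bubbles=3
Tick 2: [PARSE:P2(v=20,ok=F), VALIDATE:P1(v=6,ok=F), TRANSFORM:-, EMIT:-] out:-; bubbles=2
Tick 3: [PARSE:P3(v=18,ok=F), VALIDATE:P2(v=20,ok=T), TRANSFORM:P1(v=0,ok=F), EMIT:-] out:-; bubbles=1
Tick 4: [PARSE:-, VALIDATE:P3(v=18,ok=F), TRANSFORM:P2(v=80,ok=T), EMIT:P1(v=0,ok=F)] out:-; bubbles=1
Tick 5: [PARSE:P4(v=16,ok=F), VALIDATE:-, TRANSFORM:P3(v=0,ok=F), EMIT:P2(v=80,ok=T)] out:P1(v=0); bubbles=1
Tick 6: [PARSE:-, VALIDATE:P4(v=16,ok=T), TRANSFORM:-, EMIT:P3(v=0,ok=F)] out:P2(v=80); bubbles=2
Tick 7: [PARSE:-, VALIDATE:-, TRANSFORM:P4(v=64,ok=T), EMIT:-] out:P3(v=0); bubbles=3
Tick 8: [PARSE:-, VALIDATE:-, TRANSFORM:-, EMIT:P4(v=64,ok=T)] out:-; bubbles=3
Tick 9: [PARSE:-, VALIDATE:-, TRANSFORM:-, EMIT:-] out:P4(v=64); bubbles=4
Total bubble-slots: 20

Answer: 20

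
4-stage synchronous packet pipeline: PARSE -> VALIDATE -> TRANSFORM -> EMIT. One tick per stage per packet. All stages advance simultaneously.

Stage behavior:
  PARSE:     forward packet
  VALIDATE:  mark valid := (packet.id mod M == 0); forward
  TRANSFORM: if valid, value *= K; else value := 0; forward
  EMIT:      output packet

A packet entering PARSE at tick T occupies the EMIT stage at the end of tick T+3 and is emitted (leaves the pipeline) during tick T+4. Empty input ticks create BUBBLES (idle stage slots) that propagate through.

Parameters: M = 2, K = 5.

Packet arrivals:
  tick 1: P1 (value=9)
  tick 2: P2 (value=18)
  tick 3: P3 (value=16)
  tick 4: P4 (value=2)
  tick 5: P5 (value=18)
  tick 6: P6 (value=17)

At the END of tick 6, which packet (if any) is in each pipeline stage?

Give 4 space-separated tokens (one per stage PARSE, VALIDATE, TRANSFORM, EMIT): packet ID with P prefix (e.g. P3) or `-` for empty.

Tick 1: [PARSE:P1(v=9,ok=F), VALIDATE:-, TRANSFORM:-, EMIT:-] out:-; in:P1
Tick 2: [PARSE:P2(v=18,ok=F), VALIDATE:P1(v=9,ok=F), TRANSFORM:-, EMIT:-] out:-; in:P2
Tick 3: [PARSE:P3(v=16,ok=F), VALIDATE:P2(v=18,ok=T), TRANSFORM:P1(v=0,ok=F), EMIT:-] out:-; in:P3
Tick 4: [PARSE:P4(v=2,ok=F), VALIDATE:P3(v=16,ok=F), TRANSFORM:P2(v=90,ok=T), EMIT:P1(v=0,ok=F)] out:-; in:P4
Tick 5: [PARSE:P5(v=18,ok=F), VALIDATE:P4(v=2,ok=T), TRANSFORM:P3(v=0,ok=F), EMIT:P2(v=90,ok=T)] out:P1(v=0); in:P5
Tick 6: [PARSE:P6(v=17,ok=F), VALIDATE:P5(v=18,ok=F), TRANSFORM:P4(v=10,ok=T), EMIT:P3(v=0,ok=F)] out:P2(v=90); in:P6
At end of tick 6: ['P6', 'P5', 'P4', 'P3']

Answer: P6 P5 P4 P3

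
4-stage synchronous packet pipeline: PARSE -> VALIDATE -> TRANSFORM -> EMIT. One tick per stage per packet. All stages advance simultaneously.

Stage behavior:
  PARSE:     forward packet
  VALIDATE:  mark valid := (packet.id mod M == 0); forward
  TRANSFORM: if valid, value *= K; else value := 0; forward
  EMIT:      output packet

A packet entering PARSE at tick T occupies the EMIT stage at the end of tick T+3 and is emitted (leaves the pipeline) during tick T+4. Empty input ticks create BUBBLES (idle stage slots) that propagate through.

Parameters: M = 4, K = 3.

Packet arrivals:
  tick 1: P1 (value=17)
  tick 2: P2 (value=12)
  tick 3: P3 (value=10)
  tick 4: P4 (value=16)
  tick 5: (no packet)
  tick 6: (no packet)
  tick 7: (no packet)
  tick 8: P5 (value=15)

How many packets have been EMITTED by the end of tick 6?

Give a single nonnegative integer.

Answer: 2

Derivation:
Tick 1: [PARSE:P1(v=17,ok=F), VALIDATE:-, TRANSFORM:-, EMIT:-] out:-; in:P1
Tick 2: [PARSE:P2(v=12,ok=F), VALIDATE:P1(v=17,ok=F), TRANSFORM:-, EMIT:-] out:-; in:P2
Tick 3: [PARSE:P3(v=10,ok=F), VALIDATE:P2(v=12,ok=F), TRANSFORM:P1(v=0,ok=F), EMIT:-] out:-; in:P3
Tick 4: [PARSE:P4(v=16,ok=F), VALIDATE:P3(v=10,ok=F), TRANSFORM:P2(v=0,ok=F), EMIT:P1(v=0,ok=F)] out:-; in:P4
Tick 5: [PARSE:-, VALIDATE:P4(v=16,ok=T), TRANSFORM:P3(v=0,ok=F), EMIT:P2(v=0,ok=F)] out:P1(v=0); in:-
Tick 6: [PARSE:-, VALIDATE:-, TRANSFORM:P4(v=48,ok=T), EMIT:P3(v=0,ok=F)] out:P2(v=0); in:-
Emitted by tick 6: ['P1', 'P2']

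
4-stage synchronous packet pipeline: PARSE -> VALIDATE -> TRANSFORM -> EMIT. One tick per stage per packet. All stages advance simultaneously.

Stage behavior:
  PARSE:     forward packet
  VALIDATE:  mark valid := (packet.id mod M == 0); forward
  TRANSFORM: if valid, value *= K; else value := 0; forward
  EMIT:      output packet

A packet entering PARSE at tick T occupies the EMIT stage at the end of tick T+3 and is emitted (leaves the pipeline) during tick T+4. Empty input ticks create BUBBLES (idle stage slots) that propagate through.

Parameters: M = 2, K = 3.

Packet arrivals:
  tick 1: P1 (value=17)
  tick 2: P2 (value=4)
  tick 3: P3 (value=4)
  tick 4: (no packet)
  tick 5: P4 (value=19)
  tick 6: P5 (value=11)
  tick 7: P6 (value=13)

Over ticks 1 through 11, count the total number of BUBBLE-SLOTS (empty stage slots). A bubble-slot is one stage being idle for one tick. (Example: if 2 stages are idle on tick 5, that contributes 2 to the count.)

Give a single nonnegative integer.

Tick 1: [PARSE:P1(v=17,ok=F), VALIDATE:-, TRANSFORM:-, EMIT:-] out:-; bubbles=3
Tick 2: [PARSE:P2(v=4,ok=F), VALIDATE:P1(v=17,ok=F), TRANSFORM:-, EMIT:-] out:-; bubbles=2
Tick 3: [PARSE:P3(v=4,ok=F), VALIDATE:P2(v=4,ok=T), TRANSFORM:P1(v=0,ok=F), EMIT:-] out:-; bubbles=1
Tick 4: [PARSE:-, VALIDATE:P3(v=4,ok=F), TRANSFORM:P2(v=12,ok=T), EMIT:P1(v=0,ok=F)] out:-; bubbles=1
Tick 5: [PARSE:P4(v=19,ok=F), VALIDATE:-, TRANSFORM:P3(v=0,ok=F), EMIT:P2(v=12,ok=T)] out:P1(v=0); bubbles=1
Tick 6: [PARSE:P5(v=11,ok=F), VALIDATE:P4(v=19,ok=T), TRANSFORM:-, EMIT:P3(v=0,ok=F)] out:P2(v=12); bubbles=1
Tick 7: [PARSE:P6(v=13,ok=F), VALIDATE:P5(v=11,ok=F), TRANSFORM:P4(v=57,ok=T), EMIT:-] out:P3(v=0); bubbles=1
Tick 8: [PARSE:-, VALIDATE:P6(v=13,ok=T), TRANSFORM:P5(v=0,ok=F), EMIT:P4(v=57,ok=T)] out:-; bubbles=1
Tick 9: [PARSE:-, VALIDATE:-, TRANSFORM:P6(v=39,ok=T), EMIT:P5(v=0,ok=F)] out:P4(v=57); bubbles=2
Tick 10: [PARSE:-, VALIDATE:-, TRANSFORM:-, EMIT:P6(v=39,ok=T)] out:P5(v=0); bubbles=3
Tick 11: [PARSE:-, VALIDATE:-, TRANSFORM:-, EMIT:-] out:P6(v=39); bubbles=4
Total bubble-slots: 20

Answer: 20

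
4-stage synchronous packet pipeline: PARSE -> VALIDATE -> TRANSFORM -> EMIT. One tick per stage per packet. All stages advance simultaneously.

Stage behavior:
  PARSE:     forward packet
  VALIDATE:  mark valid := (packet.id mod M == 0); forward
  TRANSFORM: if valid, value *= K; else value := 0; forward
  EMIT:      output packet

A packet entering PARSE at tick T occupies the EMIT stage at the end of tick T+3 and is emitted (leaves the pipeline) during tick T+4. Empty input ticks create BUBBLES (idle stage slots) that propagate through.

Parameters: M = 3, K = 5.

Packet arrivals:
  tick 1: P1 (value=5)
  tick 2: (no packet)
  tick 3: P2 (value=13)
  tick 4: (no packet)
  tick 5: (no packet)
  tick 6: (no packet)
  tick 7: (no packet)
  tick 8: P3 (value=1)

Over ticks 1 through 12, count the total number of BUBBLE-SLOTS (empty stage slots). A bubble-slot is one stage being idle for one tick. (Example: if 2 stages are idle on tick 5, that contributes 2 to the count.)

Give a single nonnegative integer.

Answer: 36

Derivation:
Tick 1: [PARSE:P1(v=5,ok=F), VALIDATE:-, TRANSFORM:-, EMIT:-] out:-; bubbles=3
Tick 2: [PARSE:-, VALIDATE:P1(v=5,ok=F), TRANSFORM:-, EMIT:-] out:-; bubbles=3
Tick 3: [PARSE:P2(v=13,ok=F), VALIDATE:-, TRANSFORM:P1(v=0,ok=F), EMIT:-] out:-; bubbles=2
Tick 4: [PARSE:-, VALIDATE:P2(v=13,ok=F), TRANSFORM:-, EMIT:P1(v=0,ok=F)] out:-; bubbles=2
Tick 5: [PARSE:-, VALIDATE:-, TRANSFORM:P2(v=0,ok=F), EMIT:-] out:P1(v=0); bubbles=3
Tick 6: [PARSE:-, VALIDATE:-, TRANSFORM:-, EMIT:P2(v=0,ok=F)] out:-; bubbles=3
Tick 7: [PARSE:-, VALIDATE:-, TRANSFORM:-, EMIT:-] out:P2(v=0); bubbles=4
Tick 8: [PARSE:P3(v=1,ok=F), VALIDATE:-, TRANSFORM:-, EMIT:-] out:-; bubbles=3
Tick 9: [PARSE:-, VALIDATE:P3(v=1,ok=T), TRANSFORM:-, EMIT:-] out:-; bubbles=3
Tick 10: [PARSE:-, VALIDATE:-, TRANSFORM:P3(v=5,ok=T), EMIT:-] out:-; bubbles=3
Tick 11: [PARSE:-, VALIDATE:-, TRANSFORM:-, EMIT:P3(v=5,ok=T)] out:-; bubbles=3
Tick 12: [PARSE:-, VALIDATE:-, TRANSFORM:-, EMIT:-] out:P3(v=5); bubbles=4
Total bubble-slots: 36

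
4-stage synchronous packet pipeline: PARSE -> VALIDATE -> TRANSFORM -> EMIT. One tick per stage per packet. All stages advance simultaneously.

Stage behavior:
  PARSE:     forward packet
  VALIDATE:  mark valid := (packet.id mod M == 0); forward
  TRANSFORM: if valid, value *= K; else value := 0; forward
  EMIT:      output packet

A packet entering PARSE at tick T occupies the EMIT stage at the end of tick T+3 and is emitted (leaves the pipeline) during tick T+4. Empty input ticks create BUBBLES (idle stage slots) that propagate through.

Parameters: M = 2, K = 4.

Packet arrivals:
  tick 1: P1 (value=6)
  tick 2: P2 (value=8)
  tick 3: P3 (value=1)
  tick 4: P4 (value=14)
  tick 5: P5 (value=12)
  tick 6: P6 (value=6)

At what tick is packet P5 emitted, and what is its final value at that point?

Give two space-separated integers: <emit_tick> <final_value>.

Answer: 9 0

Derivation:
Tick 1: [PARSE:P1(v=6,ok=F), VALIDATE:-, TRANSFORM:-, EMIT:-] out:-; in:P1
Tick 2: [PARSE:P2(v=8,ok=F), VALIDATE:P1(v=6,ok=F), TRANSFORM:-, EMIT:-] out:-; in:P2
Tick 3: [PARSE:P3(v=1,ok=F), VALIDATE:P2(v=8,ok=T), TRANSFORM:P1(v=0,ok=F), EMIT:-] out:-; in:P3
Tick 4: [PARSE:P4(v=14,ok=F), VALIDATE:P3(v=1,ok=F), TRANSFORM:P2(v=32,ok=T), EMIT:P1(v=0,ok=F)] out:-; in:P4
Tick 5: [PARSE:P5(v=12,ok=F), VALIDATE:P4(v=14,ok=T), TRANSFORM:P3(v=0,ok=F), EMIT:P2(v=32,ok=T)] out:P1(v=0); in:P5
Tick 6: [PARSE:P6(v=6,ok=F), VALIDATE:P5(v=12,ok=F), TRANSFORM:P4(v=56,ok=T), EMIT:P3(v=0,ok=F)] out:P2(v=32); in:P6
Tick 7: [PARSE:-, VALIDATE:P6(v=6,ok=T), TRANSFORM:P5(v=0,ok=F), EMIT:P4(v=56,ok=T)] out:P3(v=0); in:-
Tick 8: [PARSE:-, VALIDATE:-, TRANSFORM:P6(v=24,ok=T), EMIT:P5(v=0,ok=F)] out:P4(v=56); in:-
Tick 9: [PARSE:-, VALIDATE:-, TRANSFORM:-, EMIT:P6(v=24,ok=T)] out:P5(v=0); in:-
Tick 10: [PARSE:-, VALIDATE:-, TRANSFORM:-, EMIT:-] out:P6(v=24); in:-
P5: arrives tick 5, valid=False (id=5, id%2=1), emit tick 9, final value 0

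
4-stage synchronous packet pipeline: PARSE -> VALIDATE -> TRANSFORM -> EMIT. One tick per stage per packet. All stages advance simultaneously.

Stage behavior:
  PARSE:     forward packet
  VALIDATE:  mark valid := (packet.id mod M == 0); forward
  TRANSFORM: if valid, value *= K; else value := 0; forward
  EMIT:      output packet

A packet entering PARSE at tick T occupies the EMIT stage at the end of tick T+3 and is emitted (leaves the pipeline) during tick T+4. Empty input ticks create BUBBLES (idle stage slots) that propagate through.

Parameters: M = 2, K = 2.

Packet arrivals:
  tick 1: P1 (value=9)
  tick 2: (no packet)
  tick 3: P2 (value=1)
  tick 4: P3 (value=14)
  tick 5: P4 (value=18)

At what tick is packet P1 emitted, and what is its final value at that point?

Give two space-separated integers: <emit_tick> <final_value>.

Answer: 5 0

Derivation:
Tick 1: [PARSE:P1(v=9,ok=F), VALIDATE:-, TRANSFORM:-, EMIT:-] out:-; in:P1
Tick 2: [PARSE:-, VALIDATE:P1(v=9,ok=F), TRANSFORM:-, EMIT:-] out:-; in:-
Tick 3: [PARSE:P2(v=1,ok=F), VALIDATE:-, TRANSFORM:P1(v=0,ok=F), EMIT:-] out:-; in:P2
Tick 4: [PARSE:P3(v=14,ok=F), VALIDATE:P2(v=1,ok=T), TRANSFORM:-, EMIT:P1(v=0,ok=F)] out:-; in:P3
Tick 5: [PARSE:P4(v=18,ok=F), VALIDATE:P3(v=14,ok=F), TRANSFORM:P2(v=2,ok=T), EMIT:-] out:P1(v=0); in:P4
Tick 6: [PARSE:-, VALIDATE:P4(v=18,ok=T), TRANSFORM:P3(v=0,ok=F), EMIT:P2(v=2,ok=T)] out:-; in:-
Tick 7: [PARSE:-, VALIDATE:-, TRANSFORM:P4(v=36,ok=T), EMIT:P3(v=0,ok=F)] out:P2(v=2); in:-
Tick 8: [PARSE:-, VALIDATE:-, TRANSFORM:-, EMIT:P4(v=36,ok=T)] out:P3(v=0); in:-
Tick 9: [PARSE:-, VALIDATE:-, TRANSFORM:-, EMIT:-] out:P4(v=36); in:-
P1: arrives tick 1, valid=False (id=1, id%2=1), emit tick 5, final value 0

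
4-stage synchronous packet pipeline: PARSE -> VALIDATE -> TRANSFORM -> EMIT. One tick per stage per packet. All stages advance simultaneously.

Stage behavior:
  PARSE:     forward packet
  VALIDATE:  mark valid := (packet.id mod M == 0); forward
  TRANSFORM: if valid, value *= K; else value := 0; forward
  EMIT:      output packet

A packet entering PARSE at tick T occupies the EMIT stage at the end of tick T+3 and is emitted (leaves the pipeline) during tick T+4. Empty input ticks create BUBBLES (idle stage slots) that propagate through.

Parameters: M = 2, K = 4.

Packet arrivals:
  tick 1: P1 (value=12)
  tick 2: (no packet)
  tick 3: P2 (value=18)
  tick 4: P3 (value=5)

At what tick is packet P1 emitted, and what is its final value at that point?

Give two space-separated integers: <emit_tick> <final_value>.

Tick 1: [PARSE:P1(v=12,ok=F), VALIDATE:-, TRANSFORM:-, EMIT:-] out:-; in:P1
Tick 2: [PARSE:-, VALIDATE:P1(v=12,ok=F), TRANSFORM:-, EMIT:-] out:-; in:-
Tick 3: [PARSE:P2(v=18,ok=F), VALIDATE:-, TRANSFORM:P1(v=0,ok=F), EMIT:-] out:-; in:P2
Tick 4: [PARSE:P3(v=5,ok=F), VALIDATE:P2(v=18,ok=T), TRANSFORM:-, EMIT:P1(v=0,ok=F)] out:-; in:P3
Tick 5: [PARSE:-, VALIDATE:P3(v=5,ok=F), TRANSFORM:P2(v=72,ok=T), EMIT:-] out:P1(v=0); in:-
Tick 6: [PARSE:-, VALIDATE:-, TRANSFORM:P3(v=0,ok=F), EMIT:P2(v=72,ok=T)] out:-; in:-
Tick 7: [PARSE:-, VALIDATE:-, TRANSFORM:-, EMIT:P3(v=0,ok=F)] out:P2(v=72); in:-
Tick 8: [PARSE:-, VALIDATE:-, TRANSFORM:-, EMIT:-] out:P3(v=0); in:-
P1: arrives tick 1, valid=False (id=1, id%2=1), emit tick 5, final value 0

Answer: 5 0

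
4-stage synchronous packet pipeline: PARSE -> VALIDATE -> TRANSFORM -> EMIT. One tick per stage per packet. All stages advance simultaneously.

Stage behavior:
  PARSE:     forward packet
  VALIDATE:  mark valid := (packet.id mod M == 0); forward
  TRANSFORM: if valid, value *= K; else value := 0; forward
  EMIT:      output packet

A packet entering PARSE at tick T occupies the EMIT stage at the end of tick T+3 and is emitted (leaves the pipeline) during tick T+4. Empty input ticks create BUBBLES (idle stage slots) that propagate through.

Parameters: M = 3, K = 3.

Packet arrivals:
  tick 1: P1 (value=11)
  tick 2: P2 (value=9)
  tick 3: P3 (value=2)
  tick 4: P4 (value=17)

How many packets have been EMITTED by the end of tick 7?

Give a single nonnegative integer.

Tick 1: [PARSE:P1(v=11,ok=F), VALIDATE:-, TRANSFORM:-, EMIT:-] out:-; in:P1
Tick 2: [PARSE:P2(v=9,ok=F), VALIDATE:P1(v=11,ok=F), TRANSFORM:-, EMIT:-] out:-; in:P2
Tick 3: [PARSE:P3(v=2,ok=F), VALIDATE:P2(v=9,ok=F), TRANSFORM:P1(v=0,ok=F), EMIT:-] out:-; in:P3
Tick 4: [PARSE:P4(v=17,ok=F), VALIDATE:P3(v=2,ok=T), TRANSFORM:P2(v=0,ok=F), EMIT:P1(v=0,ok=F)] out:-; in:P4
Tick 5: [PARSE:-, VALIDATE:P4(v=17,ok=F), TRANSFORM:P3(v=6,ok=T), EMIT:P2(v=0,ok=F)] out:P1(v=0); in:-
Tick 6: [PARSE:-, VALIDATE:-, TRANSFORM:P4(v=0,ok=F), EMIT:P3(v=6,ok=T)] out:P2(v=0); in:-
Tick 7: [PARSE:-, VALIDATE:-, TRANSFORM:-, EMIT:P4(v=0,ok=F)] out:P3(v=6); in:-
Emitted by tick 7: ['P1', 'P2', 'P3']

Answer: 3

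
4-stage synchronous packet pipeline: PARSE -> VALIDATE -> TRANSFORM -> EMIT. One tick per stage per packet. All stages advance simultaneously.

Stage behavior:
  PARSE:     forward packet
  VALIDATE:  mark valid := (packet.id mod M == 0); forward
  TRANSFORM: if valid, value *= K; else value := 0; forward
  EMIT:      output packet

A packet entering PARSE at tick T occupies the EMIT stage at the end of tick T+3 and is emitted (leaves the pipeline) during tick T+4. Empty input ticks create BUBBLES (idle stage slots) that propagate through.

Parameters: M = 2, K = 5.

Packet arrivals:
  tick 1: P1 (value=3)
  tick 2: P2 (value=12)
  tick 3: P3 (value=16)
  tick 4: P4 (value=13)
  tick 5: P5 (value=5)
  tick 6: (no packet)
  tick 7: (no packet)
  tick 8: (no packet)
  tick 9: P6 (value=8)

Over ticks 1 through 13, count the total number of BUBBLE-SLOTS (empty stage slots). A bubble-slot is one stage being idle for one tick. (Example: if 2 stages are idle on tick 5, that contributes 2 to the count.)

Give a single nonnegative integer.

Tick 1: [PARSE:P1(v=3,ok=F), VALIDATE:-, TRANSFORM:-, EMIT:-] out:-; bubbles=3
Tick 2: [PARSE:P2(v=12,ok=F), VALIDATE:P1(v=3,ok=F), TRANSFORM:-, EMIT:-] out:-; bubbles=2
Tick 3: [PARSE:P3(v=16,ok=F), VALIDATE:P2(v=12,ok=T), TRANSFORM:P1(v=0,ok=F), EMIT:-] out:-; bubbles=1
Tick 4: [PARSE:P4(v=13,ok=F), VALIDATE:P3(v=16,ok=F), TRANSFORM:P2(v=60,ok=T), EMIT:P1(v=0,ok=F)] out:-; bubbles=0
Tick 5: [PARSE:P5(v=5,ok=F), VALIDATE:P4(v=13,ok=T), TRANSFORM:P3(v=0,ok=F), EMIT:P2(v=60,ok=T)] out:P1(v=0); bubbles=0
Tick 6: [PARSE:-, VALIDATE:P5(v=5,ok=F), TRANSFORM:P4(v=65,ok=T), EMIT:P3(v=0,ok=F)] out:P2(v=60); bubbles=1
Tick 7: [PARSE:-, VALIDATE:-, TRANSFORM:P5(v=0,ok=F), EMIT:P4(v=65,ok=T)] out:P3(v=0); bubbles=2
Tick 8: [PARSE:-, VALIDATE:-, TRANSFORM:-, EMIT:P5(v=0,ok=F)] out:P4(v=65); bubbles=3
Tick 9: [PARSE:P6(v=8,ok=F), VALIDATE:-, TRANSFORM:-, EMIT:-] out:P5(v=0); bubbles=3
Tick 10: [PARSE:-, VALIDATE:P6(v=8,ok=T), TRANSFORM:-, EMIT:-] out:-; bubbles=3
Tick 11: [PARSE:-, VALIDATE:-, TRANSFORM:P6(v=40,ok=T), EMIT:-] out:-; bubbles=3
Tick 12: [PARSE:-, VALIDATE:-, TRANSFORM:-, EMIT:P6(v=40,ok=T)] out:-; bubbles=3
Tick 13: [PARSE:-, VALIDATE:-, TRANSFORM:-, EMIT:-] out:P6(v=40); bubbles=4
Total bubble-slots: 28

Answer: 28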